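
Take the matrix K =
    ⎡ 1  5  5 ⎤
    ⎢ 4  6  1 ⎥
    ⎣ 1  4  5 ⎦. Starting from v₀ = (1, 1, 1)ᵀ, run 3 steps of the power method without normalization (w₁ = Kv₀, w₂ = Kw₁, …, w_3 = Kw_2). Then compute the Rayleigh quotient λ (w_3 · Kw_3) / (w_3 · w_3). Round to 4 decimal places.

w1 = Kv₀ = (11, 11, 10)
w2 = Kw1 = (116, 120, 105)
w3 = Kw2 = (1241, 1289, 1121)
Kw3 = (13291, 13819, 12002)
w3·Kw3 = 1241·13291 + 1289·13819 + 1121·12002 = 47761064; w3·w3 = 1241·1241 + 1289·1289 + 1121·1121 = 4458243
λ ≈ 47761064/4458243 = 10.7130

10.7130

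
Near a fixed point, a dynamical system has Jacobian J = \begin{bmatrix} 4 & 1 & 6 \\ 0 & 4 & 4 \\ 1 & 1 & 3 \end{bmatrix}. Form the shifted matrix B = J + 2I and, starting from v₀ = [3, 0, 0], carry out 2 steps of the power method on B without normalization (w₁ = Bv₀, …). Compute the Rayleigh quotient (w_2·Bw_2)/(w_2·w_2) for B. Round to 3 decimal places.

B = J + 2I has rows (6, 1, 6); (0, 6, 4); (1, 1, 5)
w1 = Bv₀ = (6·3 + 1·0 + 6·0; 0·3 + 6·0 + 4·0; 1·3 + 1·0 + 5·0) = (18, 0, 3)
w2 = Bw1 = (6·18 + 1·0 + 6·3; 0·18 + 6·0 + 4·3; 1·18 + 1·0 + 5·3) = (126, 12, 33)
Bw2 = (966, 204, 303)
w2·Bw2 = 134163; w2·w2 = 17109; μ ≈ 134163/17109 = 7.842

μ ≈ 7.842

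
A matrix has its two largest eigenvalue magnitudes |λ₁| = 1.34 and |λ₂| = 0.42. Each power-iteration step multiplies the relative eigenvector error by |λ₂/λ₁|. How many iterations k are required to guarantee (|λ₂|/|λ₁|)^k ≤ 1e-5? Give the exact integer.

10

|λ₂/λ₁| = 0.42/1.34 = 0.31343
Need k ≥ ln(1e-5) / ln(0.31343) = -11.5129 / -1.1602 ≈ 9.923
Smallest integer k satisfying the bound: 10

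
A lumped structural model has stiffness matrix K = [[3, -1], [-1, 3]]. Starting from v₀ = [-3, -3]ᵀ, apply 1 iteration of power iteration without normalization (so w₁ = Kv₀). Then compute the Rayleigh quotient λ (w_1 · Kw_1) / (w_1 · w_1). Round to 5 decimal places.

λ ≈ 2.00000

w1 = Kv₀ = (3·(-3) + (-1)·(-3); (-1)·(-3) + 3·(-3)) = (-6, -6)
Kw1 = (-12, -12)
w1·Kw1 = (-6)·(-12) + (-6)·(-12) = 144; w1·w1 = (-6)·(-6) + (-6)·(-6) = 72
λ ≈ 144/72 = 2.00000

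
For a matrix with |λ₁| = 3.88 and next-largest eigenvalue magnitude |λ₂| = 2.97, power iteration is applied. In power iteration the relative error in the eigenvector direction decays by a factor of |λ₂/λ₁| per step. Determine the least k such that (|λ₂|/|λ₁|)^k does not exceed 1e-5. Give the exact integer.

44

|λ₂/λ₁| = 2.97/3.88 = 0.76546
Need k ≥ ln(1e-5) / ln(0.76546) = -11.5129 / -0.2673 ≈ 43.075
Smallest integer k satisfying the bound: 44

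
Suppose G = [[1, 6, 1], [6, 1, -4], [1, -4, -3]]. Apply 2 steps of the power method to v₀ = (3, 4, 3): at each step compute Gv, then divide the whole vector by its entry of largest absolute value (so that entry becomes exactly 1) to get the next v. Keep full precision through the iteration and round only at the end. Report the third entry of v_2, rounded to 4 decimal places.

Gv0 = (30.00000, 10.00000, -22.00000); divide by 30.00000 → v1 = (1.00000, 0.33333, -0.73333)
Gv1 = (2.26667, 9.26667, 1.86667); divide by 9.26667 → v2 = (0.24460, 1.00000, 0.20144)
Requested entry of v2: 56/278 = 0.2014

0.2014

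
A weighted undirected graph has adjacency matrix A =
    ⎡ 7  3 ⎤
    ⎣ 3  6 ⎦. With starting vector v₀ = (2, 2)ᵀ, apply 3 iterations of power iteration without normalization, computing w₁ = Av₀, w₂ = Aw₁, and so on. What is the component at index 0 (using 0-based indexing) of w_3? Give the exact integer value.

w1 = Av₀ = (7·2 + 3·2; 3·2 + 6·2) = (20, 18)
w2 = Aw1 = (7·20 + 3·18; 3·20 + 6·18) = (194, 168)
w3 = Aw2 = (1862, 1590)
The requested component of w3 is 1862.

1862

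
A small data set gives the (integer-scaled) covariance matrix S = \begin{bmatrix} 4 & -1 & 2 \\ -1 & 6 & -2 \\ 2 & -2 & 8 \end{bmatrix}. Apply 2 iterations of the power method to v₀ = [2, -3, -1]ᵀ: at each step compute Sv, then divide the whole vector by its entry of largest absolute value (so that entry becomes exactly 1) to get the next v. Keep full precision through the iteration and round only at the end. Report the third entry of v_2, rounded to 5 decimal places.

Sv0 = (9.000000, -18.000000, 2.000000); divide by -18.000000 → v1 = (-0.500000, 1.000000, -0.111111)
Sv1 = (-3.222222, 6.722222, -3.888889); divide by 6.722222 → v2 = (-0.479339, 1.000000, -0.578512)
Requested entry of v2: 70/-121 = -0.57851

-0.57851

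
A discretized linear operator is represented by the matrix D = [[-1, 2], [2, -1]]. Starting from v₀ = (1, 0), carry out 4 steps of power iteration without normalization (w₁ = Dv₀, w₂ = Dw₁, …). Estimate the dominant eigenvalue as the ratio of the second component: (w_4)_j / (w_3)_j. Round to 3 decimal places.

w1 = Dv₀ = (-1, 2)
w2 = Dw1 = (5, -4)
w3 = Dw2 = (-13, 14)
w4 = Dw3 = (41, -40)
Ratio at component: -40 / 14 = -2.857

λ ≈ -2.857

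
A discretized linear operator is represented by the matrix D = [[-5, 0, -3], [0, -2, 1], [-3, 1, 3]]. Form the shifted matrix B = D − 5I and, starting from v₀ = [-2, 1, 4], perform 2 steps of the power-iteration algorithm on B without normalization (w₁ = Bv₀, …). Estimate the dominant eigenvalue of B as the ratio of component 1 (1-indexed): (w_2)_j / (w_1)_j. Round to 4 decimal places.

B = D − 5I has rows (-10, 0, -3); (0, -7, 1); (-3, 1, -2)
w1 = Bv₀ = ((-10)·(-2) + 0·1 + (-3)·4; 0·(-2) + (-7)·1 + 1·4; (-3)·(-2) + 1·1 + (-2)·4) = (8, -3, -1)
w2 = Bw1 = ((-10)·8 + 0·(-3) + (-3)·(-1); 0·8 + (-7)·(-3) + 1·(-1); (-3)·8 + 1·(-3) + (-2)·(-1)) = (-77, 20, -25)
Ratio: -77/8 = -9.6250

μ ≈ -9.6250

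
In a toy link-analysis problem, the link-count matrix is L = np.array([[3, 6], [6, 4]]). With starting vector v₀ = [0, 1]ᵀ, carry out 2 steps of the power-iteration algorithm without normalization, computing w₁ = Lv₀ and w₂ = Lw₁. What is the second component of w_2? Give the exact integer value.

52

w1 = Lv₀ = (3·0 + 6·1; 6·0 + 4·1) = (6, 4)
w2 = Lw1 = (3·6 + 6·4; 6·6 + 4·4) = (42, 52)
The requested component of w2 is 52.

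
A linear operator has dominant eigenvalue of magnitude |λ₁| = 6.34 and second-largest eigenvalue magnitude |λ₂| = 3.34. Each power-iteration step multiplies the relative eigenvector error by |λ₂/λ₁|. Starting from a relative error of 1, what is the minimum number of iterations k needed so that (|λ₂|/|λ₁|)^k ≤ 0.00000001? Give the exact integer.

29

|λ₂/λ₁| = 3.34/6.34 = 0.52681
Need k ≥ ln(0.00000001) / ln(0.52681) = -18.4207 / -0.6409 ≈ 28.742
Smallest integer k satisfying the bound: 29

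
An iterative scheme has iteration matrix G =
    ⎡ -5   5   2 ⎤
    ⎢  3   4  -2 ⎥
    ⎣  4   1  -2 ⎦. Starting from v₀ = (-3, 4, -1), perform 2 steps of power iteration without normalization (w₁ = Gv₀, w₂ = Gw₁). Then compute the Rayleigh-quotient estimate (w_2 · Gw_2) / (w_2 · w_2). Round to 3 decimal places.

w1 = Gv₀ = ((-5)·(-3) + 5·4 + 2·(-1); 3·(-3) + 4·4 + (-2)·(-1); 4·(-3) + 1·4 + (-2)·(-1)) = (33, 9, -6)
w2 = Gw1 = ((-5)·33 + 5·9 + 2·(-6); 3·33 + 4·9 + (-2)·(-6); 4·33 + 1·9 + (-2)·(-6)) = (-132, 147, 153)
Gw2 = (1701, -114, -687)
w2·Gw2 = (-132)·1701 + 147·(-114) + 153·(-687) = -346401; w2·w2 = (-132)·(-132) + 147·147 + 153·153 = 62442
λ ≈ -346401/62442 = -5.548

λ ≈ -5.548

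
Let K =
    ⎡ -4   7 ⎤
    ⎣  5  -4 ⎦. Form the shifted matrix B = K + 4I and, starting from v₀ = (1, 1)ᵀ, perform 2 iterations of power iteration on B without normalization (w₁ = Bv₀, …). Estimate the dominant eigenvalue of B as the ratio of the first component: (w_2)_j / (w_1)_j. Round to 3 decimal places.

5.000

B = K + 4I has rows (0, 7); (5, 0)
w1 = Bv₀ = (7, 5)
w2 = Bw1 = (35, 35)
Ratio: 35/7 = 5.000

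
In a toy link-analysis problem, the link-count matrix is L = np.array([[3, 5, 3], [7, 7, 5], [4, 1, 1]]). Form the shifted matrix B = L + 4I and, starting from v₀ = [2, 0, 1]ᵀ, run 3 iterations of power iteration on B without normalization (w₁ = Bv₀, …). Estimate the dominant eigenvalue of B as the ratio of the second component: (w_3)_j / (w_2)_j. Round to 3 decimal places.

17.440

B = L + 4I has rows (7, 5, 3); (7, 11, 5); (4, 1, 5)
w1 = Bv₀ = (7·2 + 5·0 + 3·1; 7·2 + 11·0 + 5·1; 4·2 + 1·0 + 5·1) = (17, 19, 13)
w2 = Bw1 = (7·17 + 5·19 + 3·13; 7·17 + 11·19 + 5·13; 4·17 + 1·19 + 5·13) = (253, 393, 152)
w3 = Bw2 = (4192, 6854, 2165)
Ratio: 6854/393 = 17.440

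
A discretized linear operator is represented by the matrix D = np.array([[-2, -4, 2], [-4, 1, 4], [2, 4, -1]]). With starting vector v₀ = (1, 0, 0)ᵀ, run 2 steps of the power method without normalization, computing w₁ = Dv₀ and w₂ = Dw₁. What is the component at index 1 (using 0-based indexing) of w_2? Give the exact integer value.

12

w1 = Dv₀ = (-2, -4, 2)
w2 = Dw1 = (24, 12, -22)
The requested component of w2 is 12.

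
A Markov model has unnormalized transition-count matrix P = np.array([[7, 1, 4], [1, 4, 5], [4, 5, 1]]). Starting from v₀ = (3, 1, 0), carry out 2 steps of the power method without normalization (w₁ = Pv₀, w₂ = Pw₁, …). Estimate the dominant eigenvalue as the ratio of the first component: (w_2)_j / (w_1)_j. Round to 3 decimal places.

10.409

w1 = Pv₀ = (7·3 + 1·1 + 4·0; 1·3 + 4·1 + 5·0; 4·3 + 5·1 + 1·0) = (22, 7, 17)
w2 = Pw1 = (7·22 + 1·7 + 4·17; 1·22 + 4·7 + 5·17; 4·22 + 5·7 + 1·17) = (229, 135, 140)
Ratio at component: 229 / 22 = 10.409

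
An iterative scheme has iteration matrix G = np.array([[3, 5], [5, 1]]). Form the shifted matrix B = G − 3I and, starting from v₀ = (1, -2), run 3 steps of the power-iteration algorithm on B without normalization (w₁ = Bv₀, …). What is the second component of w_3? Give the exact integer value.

B = G − 3I has rows (0, 5); (5, -2)
w1 = Bv₀ = (-10, 9)
w2 = Bw1 = (45, -68)
w3 = Bw2 = (-340, 361)
Requested component of w3: 361

361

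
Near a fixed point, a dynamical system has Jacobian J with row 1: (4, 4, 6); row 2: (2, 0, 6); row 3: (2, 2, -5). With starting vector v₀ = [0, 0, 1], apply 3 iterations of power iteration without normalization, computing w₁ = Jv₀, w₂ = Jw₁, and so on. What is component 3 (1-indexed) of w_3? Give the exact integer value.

w1 = Jv₀ = (6, 6, -5)
w2 = Jw1 = (18, -18, 49)
w3 = Jw2 = (294, 330, -245)
The requested component of w3 is -245.

-245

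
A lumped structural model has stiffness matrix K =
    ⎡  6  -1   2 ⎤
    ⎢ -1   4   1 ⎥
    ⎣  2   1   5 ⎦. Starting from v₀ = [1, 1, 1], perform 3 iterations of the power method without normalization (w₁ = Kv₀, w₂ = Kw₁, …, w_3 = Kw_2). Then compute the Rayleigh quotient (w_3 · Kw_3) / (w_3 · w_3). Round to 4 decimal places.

w1 = Kv₀ = (7, 4, 8)
w2 = Kw1 = (54, 17, 58)
w3 = Kw2 = (423, 72, 415)
Kw3 = (3296, 280, 2993)
w3·Kw3 = 423·3296 + 72·280 + 415·2993 = 2656463; w3·w3 = 423·423 + 72·72 + 415·415 = 356338
λ ≈ 2656463/356338 = 7.4549

7.4549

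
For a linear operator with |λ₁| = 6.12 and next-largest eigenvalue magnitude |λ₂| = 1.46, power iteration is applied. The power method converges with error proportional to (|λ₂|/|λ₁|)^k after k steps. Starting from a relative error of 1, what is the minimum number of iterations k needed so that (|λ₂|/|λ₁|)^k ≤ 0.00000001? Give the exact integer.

|λ₂/λ₁| = 1.46/6.12 = 0.23856
Need k ≥ ln(0.00000001) / ln(0.23856) = -18.4207 / -1.4331 ≈ 12.854
Smallest integer k satisfying the bound: 13

13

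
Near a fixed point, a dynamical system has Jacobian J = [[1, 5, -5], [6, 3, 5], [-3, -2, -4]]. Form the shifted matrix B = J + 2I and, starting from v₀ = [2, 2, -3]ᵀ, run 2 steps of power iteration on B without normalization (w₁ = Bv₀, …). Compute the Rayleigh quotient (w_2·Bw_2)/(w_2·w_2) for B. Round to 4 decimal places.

8.7768

B = J + 2I has rows (3, 5, -5); (6, 5, 5); (-3, -2, -2)
w1 = Bv₀ = (3·2 + 5·2 + (-5)·(-3); 6·2 + 5·2 + 5·(-3); (-3)·2 + (-2)·2 + (-2)·(-3)) = (31, 7, -4)
w2 = Bw1 = (3·31 + 5·7 + (-5)·(-4); 6·31 + 5·7 + 5·(-4); (-3)·31 + (-2)·7 + (-2)·(-4)) = (148, 201, -99)
Bw2 = (1944, 1398, -648)
w2·Bw2 = 632862; w2·w2 = 72106; μ ≈ 632862/72106 = 8.7768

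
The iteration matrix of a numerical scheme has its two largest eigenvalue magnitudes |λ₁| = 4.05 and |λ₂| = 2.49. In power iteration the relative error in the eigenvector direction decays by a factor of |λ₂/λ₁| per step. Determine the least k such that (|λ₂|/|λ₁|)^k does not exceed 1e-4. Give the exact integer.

|λ₂/λ₁| = 2.49/4.05 = 0.61481
Need k ≥ ln(1e-4) / ln(0.61481) = -9.2103 / -0.4864 ≈ 18.934
Smallest integer k satisfying the bound: 19

19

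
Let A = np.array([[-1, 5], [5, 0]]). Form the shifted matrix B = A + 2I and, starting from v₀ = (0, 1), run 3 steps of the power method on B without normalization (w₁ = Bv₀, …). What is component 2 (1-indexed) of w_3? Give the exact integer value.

B = A + 2I has rows (1, 5); (5, 2)
w1 = Bv₀ = (5, 2)
w2 = Bw1 = (15, 29)
w3 = Bw2 = (160, 133)
Requested component of w3: 133

133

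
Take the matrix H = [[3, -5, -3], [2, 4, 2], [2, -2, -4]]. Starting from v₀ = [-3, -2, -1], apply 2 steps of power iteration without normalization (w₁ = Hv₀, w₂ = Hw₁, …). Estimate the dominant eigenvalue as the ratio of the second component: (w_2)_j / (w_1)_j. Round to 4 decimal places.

3.2500

w1 = Hv₀ = (3·(-3) + (-5)·(-2) + (-3)·(-1); 2·(-3) + 4·(-2) + 2·(-1); 2·(-3) + (-2)·(-2) + (-4)·(-1)) = (4, -16, 2)
w2 = Hw1 = (3·4 + (-5)·(-16) + (-3)·2; 2·4 + 4·(-16) + 2·2; 2·4 + (-2)·(-16) + (-4)·2) = (86, -52, 32)
Ratio at component: -52 / -16 = 3.2500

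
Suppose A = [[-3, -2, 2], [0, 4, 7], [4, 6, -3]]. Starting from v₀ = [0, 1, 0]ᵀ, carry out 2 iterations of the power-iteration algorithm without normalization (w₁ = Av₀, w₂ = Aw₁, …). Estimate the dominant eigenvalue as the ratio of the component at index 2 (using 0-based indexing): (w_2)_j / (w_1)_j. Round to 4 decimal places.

w1 = Av₀ = ((-3)·0 + (-2)·1 + 2·0; 0·0 + 4·1 + 7·0; 4·0 + 6·1 + (-3)·0) = (-2, 4, 6)
w2 = Aw1 = ((-3)·(-2) + (-2)·4 + 2·6; 0·(-2) + 4·4 + 7·6; 4·(-2) + 6·4 + (-3)·6) = (10, 58, -2)
Ratio at component: -2 / 6 = -0.3333

λ ≈ -0.3333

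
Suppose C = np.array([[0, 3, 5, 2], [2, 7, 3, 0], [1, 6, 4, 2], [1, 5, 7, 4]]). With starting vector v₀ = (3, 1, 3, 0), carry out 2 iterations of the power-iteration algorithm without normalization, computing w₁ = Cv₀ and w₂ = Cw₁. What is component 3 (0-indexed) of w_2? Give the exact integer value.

391

w1 = Cv₀ = (0·3 + 3·1 + 5·3 + 2·0; 2·3 + 7·1 + 3·3 + 0·0; 1·3 + 6·1 + 4·3 + 2·0; 1·3 + 5·1 + 7·3 + 4·0) = (18, 22, 21, 29)
w2 = Cw1 = (0·18 + 3·22 + 5·21 + 2·29; 2·18 + 7·22 + 3·21 + 0·29; 1·18 + 6·22 + 4·21 + 2·29; 1·18 + 5·22 + 7·21 + 4·29) = (229, 253, 292, 391)
The requested component of w2 is 391.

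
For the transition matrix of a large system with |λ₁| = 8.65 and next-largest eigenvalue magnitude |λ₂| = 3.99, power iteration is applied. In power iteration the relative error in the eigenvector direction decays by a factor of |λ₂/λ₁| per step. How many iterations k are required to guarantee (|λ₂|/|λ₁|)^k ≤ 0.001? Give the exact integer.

|λ₂/λ₁| = 3.99/8.65 = 0.46127
Need k ≥ ln(0.001) / ln(0.46127) = -6.9078 / -0.7738 ≈ 8.927
Smallest integer k satisfying the bound: 9

9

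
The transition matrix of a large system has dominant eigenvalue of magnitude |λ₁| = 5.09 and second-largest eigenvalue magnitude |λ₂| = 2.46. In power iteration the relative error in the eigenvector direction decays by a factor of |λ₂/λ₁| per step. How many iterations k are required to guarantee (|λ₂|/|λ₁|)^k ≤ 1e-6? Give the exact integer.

|λ₂/λ₁| = 2.46/5.09 = 0.48330
Need k ≥ ln(1e-6) / ln(0.48330) = -13.8155 / -0.7271 ≈ 19.000
Smallest integer k satisfying the bound: 20

20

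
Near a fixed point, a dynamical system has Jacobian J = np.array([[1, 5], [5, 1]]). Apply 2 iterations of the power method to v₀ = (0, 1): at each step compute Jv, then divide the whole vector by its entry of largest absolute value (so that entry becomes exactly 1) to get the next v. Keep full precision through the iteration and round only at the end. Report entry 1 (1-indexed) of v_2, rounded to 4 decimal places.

Jv0 = (5.00000, 1.00000); divide by 5.00000 → v1 = (1.00000, 0.20000)
Jv1 = (2.00000, 5.20000); divide by 5.20000 → v2 = (0.38462, 1.00000)
Requested entry of v2: 10/26 = 0.3846

0.3846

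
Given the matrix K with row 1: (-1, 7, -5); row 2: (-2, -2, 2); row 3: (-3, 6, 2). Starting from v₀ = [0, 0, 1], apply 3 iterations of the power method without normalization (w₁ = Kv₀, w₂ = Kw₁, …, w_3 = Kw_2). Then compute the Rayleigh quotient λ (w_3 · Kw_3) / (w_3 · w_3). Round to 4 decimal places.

w1 = Kv₀ = ((-1)·0 + 7·0 + (-5)·1; (-2)·0 + (-2)·0 + 2·1; (-3)·0 + 6·0 + 2·1) = (-5, 2, 2)
w2 = Kw1 = ((-1)·(-5) + 7·2 + (-5)·2; (-2)·(-5) + (-2)·2 + 2·2; (-3)·(-5) + 6·2 + 2·2) = (9, 10, 31)
w3 = Kw2 = (-94, 24, 95)
Kw3 = (-213, 330, 616)
w3·Kw3 = (-94)·(-213) + 24·330 + 95·616 = 86462; w3·w3 = (-94)·(-94) + 24·24 + 95·95 = 18437
λ ≈ 86462/18437 = 4.6896

4.6896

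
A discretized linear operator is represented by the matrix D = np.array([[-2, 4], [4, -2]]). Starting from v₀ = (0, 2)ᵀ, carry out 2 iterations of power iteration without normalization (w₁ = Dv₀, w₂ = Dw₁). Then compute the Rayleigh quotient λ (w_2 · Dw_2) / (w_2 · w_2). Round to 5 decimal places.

λ ≈ -5.90244

w1 = Dv₀ = (8, -4)
w2 = Dw1 = (-32, 40)
Dw2 = (224, -208)
w2·Dw2 = (-32)·224 + 40·(-208) = -15488; w2·w2 = (-32)·(-32) + 40·40 = 2624
λ ≈ -15488/2624 = -5.90244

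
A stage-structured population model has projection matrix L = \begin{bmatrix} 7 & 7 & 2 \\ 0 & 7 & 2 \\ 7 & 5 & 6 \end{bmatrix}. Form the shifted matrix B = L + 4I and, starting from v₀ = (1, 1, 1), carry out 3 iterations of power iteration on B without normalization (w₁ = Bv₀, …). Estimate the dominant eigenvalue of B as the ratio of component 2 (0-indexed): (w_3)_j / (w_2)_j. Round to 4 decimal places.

μ ≈ 18.0471

B = L + 4I has rows (11, 7, 2); (0, 11, 2); (7, 5, 10)
w1 = Bv₀ = (11·1 + 7·1 + 2·1; 0·1 + 11·1 + 2·1; 7·1 + 5·1 + 10·1) = (20, 13, 22)
w2 = Bw1 = (11·20 + 7·13 + 2·22; 0·20 + 11·13 + 2·22; 7·20 + 5·13 + 10·22) = (355, 187, 425)
w3 = Bw2 = (6064, 2907, 7670)
Ratio: 7670/425 = 18.0471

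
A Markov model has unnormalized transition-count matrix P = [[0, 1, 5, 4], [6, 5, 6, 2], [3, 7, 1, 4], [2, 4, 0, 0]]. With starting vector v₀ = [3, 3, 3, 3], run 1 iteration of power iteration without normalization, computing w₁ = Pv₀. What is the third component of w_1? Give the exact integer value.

45

w1 = Pv₀ = (0·3 + 1·3 + 5·3 + 4·3; 6·3 + 5·3 + 6·3 + 2·3; 3·3 + 7·3 + 1·3 + 4·3; 2·3 + 4·3 + 0·3 + 0·3) = (30, 57, 45, 18)
The requested component of w1 is 45.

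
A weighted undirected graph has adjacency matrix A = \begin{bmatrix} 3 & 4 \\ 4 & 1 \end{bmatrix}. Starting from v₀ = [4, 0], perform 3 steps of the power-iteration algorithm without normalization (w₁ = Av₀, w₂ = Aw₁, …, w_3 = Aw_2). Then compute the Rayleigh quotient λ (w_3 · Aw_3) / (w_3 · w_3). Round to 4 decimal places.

w1 = Av₀ = (3·4 + 4·0; 4·4 + 1·0) = (12, 16)
w2 = Aw1 = (3·12 + 4·16; 4·12 + 1·16) = (100, 64)
w3 = Aw2 = (556, 464)
Aw3 = (3524, 2688)
w3·Aw3 = 556·3524 + 464·2688 = 3206576; w3·w3 = 556·556 + 464·464 = 524432
λ ≈ 3206576/524432 = 6.1144

λ ≈ 6.1144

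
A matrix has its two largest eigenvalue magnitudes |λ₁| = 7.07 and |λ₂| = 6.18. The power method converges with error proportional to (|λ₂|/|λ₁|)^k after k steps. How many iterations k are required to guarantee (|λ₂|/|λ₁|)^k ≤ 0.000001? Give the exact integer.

|λ₂/λ₁| = 6.18/7.07 = 0.87412
Need k ≥ ln(0.000001) / ln(0.87412) = -13.8155 / -0.1345 ≈ 102.685
Smallest integer k satisfying the bound: 103

103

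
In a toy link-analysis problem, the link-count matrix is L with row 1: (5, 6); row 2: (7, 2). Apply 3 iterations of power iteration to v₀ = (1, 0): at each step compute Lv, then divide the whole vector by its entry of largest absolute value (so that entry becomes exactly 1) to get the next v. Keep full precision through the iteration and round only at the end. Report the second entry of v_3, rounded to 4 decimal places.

0.9014

Lv0 = (5.00000, 7.00000); divide by 7.00000 → v1 = (0.71429, 1.00000)
Lv1 = (9.57143, 7.00000); divide by 9.57143 → v2 = (1.00000, 0.73134)
Lv2 = (9.38806, 8.46269); divide by 9.38806 → v3 = (1.00000, 0.90143)
Requested entry of v3: 567/629 = 0.9014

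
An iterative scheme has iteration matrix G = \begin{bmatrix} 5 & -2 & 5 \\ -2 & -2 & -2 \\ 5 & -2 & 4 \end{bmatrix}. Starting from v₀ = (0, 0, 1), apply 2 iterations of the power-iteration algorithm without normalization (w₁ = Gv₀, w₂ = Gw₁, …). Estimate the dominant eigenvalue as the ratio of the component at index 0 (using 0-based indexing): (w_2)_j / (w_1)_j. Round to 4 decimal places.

9.8000

w1 = Gv₀ = (5·0 + (-2)·0 + 5·1; (-2)·0 + (-2)·0 + (-2)·1; 5·0 + (-2)·0 + 4·1) = (5, -2, 4)
w2 = Gw1 = (5·5 + (-2)·(-2) + 5·4; (-2)·5 + (-2)·(-2) + (-2)·4; 5·5 + (-2)·(-2) + 4·4) = (49, -14, 45)
Ratio at component: 49 / 5 = 9.8000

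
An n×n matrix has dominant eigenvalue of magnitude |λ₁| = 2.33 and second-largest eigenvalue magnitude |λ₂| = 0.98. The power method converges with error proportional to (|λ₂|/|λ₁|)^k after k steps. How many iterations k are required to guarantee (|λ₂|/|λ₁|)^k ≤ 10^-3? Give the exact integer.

8

|λ₂/λ₁| = 0.98/2.33 = 0.42060
Need k ≥ ln(10^-3) / ln(0.42060) = -6.9078 / -0.8661 ≈ 7.976
Smallest integer k satisfying the bound: 8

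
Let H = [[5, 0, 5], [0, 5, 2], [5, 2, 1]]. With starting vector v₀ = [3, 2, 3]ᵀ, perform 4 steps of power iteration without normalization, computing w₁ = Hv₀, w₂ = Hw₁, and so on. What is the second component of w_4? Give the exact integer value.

w1 = Hv₀ = (30, 16, 22)
w2 = Hw1 = (260, 124, 204)
w3 = Hw2 = (2320, 1028, 1752)
w4 = Hw3 = (20360, 8644, 15408)
The requested component of w4 is 8644.

8644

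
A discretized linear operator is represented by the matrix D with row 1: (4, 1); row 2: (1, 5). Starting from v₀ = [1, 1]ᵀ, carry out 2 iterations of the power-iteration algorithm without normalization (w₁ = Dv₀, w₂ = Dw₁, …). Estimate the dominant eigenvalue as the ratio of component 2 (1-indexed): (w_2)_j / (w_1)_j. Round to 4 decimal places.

λ ≈ 5.8333

w1 = Dv₀ = (4·1 + 1·1; 1·1 + 5·1) = (5, 6)
w2 = Dw1 = (4·5 + 1·6; 1·5 + 5·6) = (26, 35)
Ratio at component: 35 / 6 = 5.8333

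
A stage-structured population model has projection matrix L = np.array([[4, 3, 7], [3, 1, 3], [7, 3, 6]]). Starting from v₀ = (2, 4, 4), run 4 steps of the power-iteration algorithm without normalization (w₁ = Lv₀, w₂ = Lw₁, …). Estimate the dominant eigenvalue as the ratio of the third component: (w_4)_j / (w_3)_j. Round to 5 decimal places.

w1 = Lv₀ = (4·2 + 3·4 + 7·4; 3·2 + 1·4 + 3·4; 7·2 + 3·4 + 6·4) = (48, 22, 50)
w2 = Lw1 = (4·48 + 3·22 + 7·50; 3·48 + 1·22 + 3·50; 7·48 + 3·22 + 6·50) = (608, 316, 702)
w3 = Lw2 = (8294, 4246, 9416)
w4 = Lw3 = (111826, 57376, 127292)
Ratio at component: 127292 / 9416 = 13.51869

13.51869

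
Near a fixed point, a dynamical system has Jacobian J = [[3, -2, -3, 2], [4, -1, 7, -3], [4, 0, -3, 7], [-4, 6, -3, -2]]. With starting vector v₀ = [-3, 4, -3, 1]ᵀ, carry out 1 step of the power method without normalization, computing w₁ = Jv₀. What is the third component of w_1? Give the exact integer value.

w1 = Jv₀ = (3·(-3) + (-2)·4 + (-3)·(-3) + 2·1; 4·(-3) + (-1)·4 + 7·(-3) + (-3)·1; 4·(-3) + 0·4 + (-3)·(-3) + 7·1; (-4)·(-3) + 6·4 + (-3)·(-3) + (-2)·1) = (-6, -40, 4, 43)
The requested component of w1 is 4.

4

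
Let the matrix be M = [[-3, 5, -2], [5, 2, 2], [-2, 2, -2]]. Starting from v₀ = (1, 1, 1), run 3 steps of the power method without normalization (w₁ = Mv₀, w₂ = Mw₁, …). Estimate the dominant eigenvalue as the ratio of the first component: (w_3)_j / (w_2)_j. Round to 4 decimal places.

w1 = Mv₀ = ((-3)·1 + 5·1 + (-2)·1; 5·1 + 2·1 + 2·1; (-2)·1 + 2·1 + (-2)·1) = (0, 9, -2)
w2 = Mw1 = ((-3)·0 + 5·9 + (-2)·(-2); 5·0 + 2·9 + 2·(-2); (-2)·0 + 2·9 + (-2)·(-2)) = (49, 14, 22)
w3 = Mw2 = (-121, 317, -114)
Ratio at component: -121 / 49 = -2.4694

λ ≈ -2.4694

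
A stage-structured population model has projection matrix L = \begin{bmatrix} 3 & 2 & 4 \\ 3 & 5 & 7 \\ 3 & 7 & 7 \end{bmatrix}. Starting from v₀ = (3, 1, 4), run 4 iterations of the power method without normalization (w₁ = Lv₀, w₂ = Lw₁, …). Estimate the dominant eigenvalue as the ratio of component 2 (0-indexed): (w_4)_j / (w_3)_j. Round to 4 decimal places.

w1 = Lv₀ = (3·3 + 2·1 + 4·4; 3·3 + 5·1 + 7·4; 3·3 + 7·1 + 7·4) = (27, 42, 44)
w2 = Lw1 = (3·27 + 2·42 + 4·44; 3·27 + 5·42 + 7·44; 3·27 + 7·42 + 7·44) = (341, 599, 683)
w3 = Lw2 = (4953, 8799, 9997)
w4 = Lw3 = (72445, 128833, 146431)
Ratio at component: 146431 / 9997 = 14.6475

λ ≈ 14.6475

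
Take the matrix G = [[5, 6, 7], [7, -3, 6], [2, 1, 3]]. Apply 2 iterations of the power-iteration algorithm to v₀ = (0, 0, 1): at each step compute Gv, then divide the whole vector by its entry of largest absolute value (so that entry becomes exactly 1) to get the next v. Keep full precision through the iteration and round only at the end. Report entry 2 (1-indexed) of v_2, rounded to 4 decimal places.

Gv0 = (7.00000, 6.00000, 3.00000); divide by 7.00000 → v1 = (1.00000, 0.85714, 0.42857)
Gv1 = (13.14286, 7.00000, 4.14286); divide by 13.14286 → v2 = (1.00000, 0.53261, 0.31522)
Requested entry of v2: 49/92 = 0.5326

0.5326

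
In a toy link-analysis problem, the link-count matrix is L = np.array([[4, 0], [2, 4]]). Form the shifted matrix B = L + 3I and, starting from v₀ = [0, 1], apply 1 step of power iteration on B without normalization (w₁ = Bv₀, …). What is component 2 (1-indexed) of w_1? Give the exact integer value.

7

B = L + 3I has rows (7, 0); (2, 7)
w1 = Bv₀ = (7·0 + 0·1; 2·0 + 7·1) = (0, 7)
Requested component of w1: 7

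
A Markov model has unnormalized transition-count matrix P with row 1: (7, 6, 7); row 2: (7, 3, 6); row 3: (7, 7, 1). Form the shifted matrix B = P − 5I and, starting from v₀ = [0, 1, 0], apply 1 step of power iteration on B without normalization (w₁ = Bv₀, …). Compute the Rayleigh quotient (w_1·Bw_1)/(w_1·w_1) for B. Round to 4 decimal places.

1.3258

B = P − 5I has rows (2, 6, 7); (7, -2, 6); (7, 7, -4)
w1 = Bv₀ = (2·0 + 6·1 + 7·0; 7·0 + (-2)·1 + 6·0; 7·0 + 7·1 + (-4)·0) = (6, -2, 7)
Bw1 = (49, 88, 0)
w1·Bw1 = 118; w1·w1 = 89; μ ≈ 118/89 = 1.3258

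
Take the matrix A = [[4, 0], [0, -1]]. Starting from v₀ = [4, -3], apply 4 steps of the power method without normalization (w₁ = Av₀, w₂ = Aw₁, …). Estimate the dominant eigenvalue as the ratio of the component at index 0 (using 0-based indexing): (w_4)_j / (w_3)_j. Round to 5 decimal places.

w1 = Av₀ = (16, 3)
w2 = Aw1 = (64, -3)
w3 = Aw2 = (256, 3)
w4 = Aw3 = (1024, -3)
Ratio at component: 1024 / 256 = 4.00000

4.00000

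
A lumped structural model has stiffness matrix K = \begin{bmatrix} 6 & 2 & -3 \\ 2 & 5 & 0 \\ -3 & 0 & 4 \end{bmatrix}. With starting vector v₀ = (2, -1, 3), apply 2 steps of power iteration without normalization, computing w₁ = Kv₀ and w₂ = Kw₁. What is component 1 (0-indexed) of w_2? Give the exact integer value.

w1 = Kv₀ = (6·2 + 2·(-1) + (-3)·3; 2·2 + 5·(-1) + 0·3; (-3)·2 + 0·(-1) + 4·3) = (1, -1, 6)
w2 = Kw1 = (6·1 + 2·(-1) + (-3)·6; 2·1 + 5·(-1) + 0·6; (-3)·1 + 0·(-1) + 4·6) = (-14, -3, 21)
The requested component of w2 is -3.

-3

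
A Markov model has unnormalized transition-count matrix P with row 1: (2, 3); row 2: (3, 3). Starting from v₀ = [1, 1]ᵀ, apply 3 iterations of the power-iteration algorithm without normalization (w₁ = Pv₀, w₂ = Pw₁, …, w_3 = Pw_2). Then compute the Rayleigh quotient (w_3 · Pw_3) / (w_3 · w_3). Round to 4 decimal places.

5.5414

w1 = Pv₀ = (2·1 + 3·1; 3·1 + 3·1) = (5, 6)
w2 = Pw1 = (2·5 + 3·6; 3·5 + 3·6) = (28, 33)
w3 = Pw2 = (155, 183)
Pw3 = (859, 1014)
w3·Pw3 = 155·859 + 183·1014 = 318707; w3·w3 = 155·155 + 183·183 = 57514
λ ≈ 318707/57514 = 5.5414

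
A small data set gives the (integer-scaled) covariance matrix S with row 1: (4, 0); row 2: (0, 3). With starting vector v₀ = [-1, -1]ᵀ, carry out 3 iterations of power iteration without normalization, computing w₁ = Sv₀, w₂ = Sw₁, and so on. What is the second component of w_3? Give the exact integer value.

-27

w1 = Sv₀ = (-4, -3)
w2 = Sw1 = (-16, -9)
w3 = Sw2 = (-64, -27)
The requested component of w3 is -27.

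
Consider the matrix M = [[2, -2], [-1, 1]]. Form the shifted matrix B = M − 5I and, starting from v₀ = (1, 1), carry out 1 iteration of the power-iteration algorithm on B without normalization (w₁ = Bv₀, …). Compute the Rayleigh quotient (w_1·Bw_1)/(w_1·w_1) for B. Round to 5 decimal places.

B = M − 5I has rows (-3, -2); (-1, -4)
w1 = Bv₀ = ((-3)·1 + (-2)·1; (-1)·1 + (-4)·1) = (-5, -5)
Bw1 = (25, 25)
w1·Bw1 = -250; w1·w1 = 50; μ ≈ -250/50 = -5.00000

-5.00000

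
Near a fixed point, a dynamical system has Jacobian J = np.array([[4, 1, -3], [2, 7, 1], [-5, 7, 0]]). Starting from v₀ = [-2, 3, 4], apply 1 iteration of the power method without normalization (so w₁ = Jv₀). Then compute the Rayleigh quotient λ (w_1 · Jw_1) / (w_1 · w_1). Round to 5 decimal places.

λ ≈ 7.44885

w1 = Jv₀ = (-17, 21, 31)
Jw1 = (-140, 144, 232)
w1·Jw1 = (-17)·(-140) + 21·144 + 31·232 = 12596; w1·w1 = (-17)·(-17) + 21·21 + 31·31 = 1691
λ ≈ 12596/1691 = 7.44885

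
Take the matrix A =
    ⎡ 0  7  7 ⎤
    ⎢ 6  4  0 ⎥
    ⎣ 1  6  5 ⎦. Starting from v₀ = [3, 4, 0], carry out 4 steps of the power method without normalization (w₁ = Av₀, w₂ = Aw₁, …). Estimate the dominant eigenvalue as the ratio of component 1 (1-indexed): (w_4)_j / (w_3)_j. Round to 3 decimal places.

λ ≈ 11.720

w1 = Av₀ = (28, 34, 27)
w2 = Aw1 = (427, 304, 367)
w3 = Aw2 = (4697, 3778, 4086)
w4 = Aw3 = (55048, 43294, 47795)
Ratio at component: 55048 / 4697 = 11.720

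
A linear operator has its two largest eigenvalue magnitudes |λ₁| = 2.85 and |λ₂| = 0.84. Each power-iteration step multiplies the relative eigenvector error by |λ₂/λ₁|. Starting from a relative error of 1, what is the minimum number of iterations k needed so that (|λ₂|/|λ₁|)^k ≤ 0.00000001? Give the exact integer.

16

|λ₂/λ₁| = 0.84/2.85 = 0.29474
Need k ≥ ln(0.00000001) / ln(0.29474) = -18.4207 / -1.2217 ≈ 15.078
Smallest integer k satisfying the bound: 16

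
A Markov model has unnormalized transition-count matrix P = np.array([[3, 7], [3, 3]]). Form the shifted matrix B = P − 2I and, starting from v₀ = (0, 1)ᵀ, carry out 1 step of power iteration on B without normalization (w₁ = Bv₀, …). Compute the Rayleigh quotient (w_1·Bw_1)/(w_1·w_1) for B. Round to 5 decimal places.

B = P − 2I has rows (1, 7); (3, 1)
w1 = Bv₀ = (1·0 + 7·1; 3·0 + 1·1) = (7, 1)
Bw1 = (14, 22)
w1·Bw1 = 120; w1·w1 = 50; μ ≈ 120/50 = 2.40000

μ ≈ 2.40000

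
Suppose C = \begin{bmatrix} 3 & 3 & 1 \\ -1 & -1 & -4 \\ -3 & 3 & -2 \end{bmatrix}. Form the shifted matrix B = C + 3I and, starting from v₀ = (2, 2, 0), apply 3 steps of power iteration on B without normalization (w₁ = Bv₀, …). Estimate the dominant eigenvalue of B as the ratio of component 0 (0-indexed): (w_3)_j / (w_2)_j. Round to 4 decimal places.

5.2105

B = C + 3I has rows (6, 3, 1); (-1, 2, -4); (-3, 3, 1)
w1 = Bv₀ = (6·2 + 3·2 + 1·0; (-1)·2 + 2·2 + (-4)·0; (-3)·2 + 3·2 + 1·0) = (18, 2, 0)
w2 = Bw1 = (6·18 + 3·2 + 1·0; (-1)·18 + 2·2 + (-4)·0; (-3)·18 + 3·2 + 1·0) = (114, -14, -48)
w3 = Bw2 = (594, 50, -432)
Ratio: 594/114 = 5.2105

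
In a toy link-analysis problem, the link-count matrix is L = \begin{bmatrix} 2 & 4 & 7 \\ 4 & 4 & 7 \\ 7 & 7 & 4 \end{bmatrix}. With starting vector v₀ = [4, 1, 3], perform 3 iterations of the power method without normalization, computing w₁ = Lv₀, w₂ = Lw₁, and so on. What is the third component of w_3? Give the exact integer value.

11112

w1 = Lv₀ = (33, 41, 47)
w2 = Lw1 = (559, 625, 706)
w3 = Lw2 = (8560, 9678, 11112)
The requested component of w3 is 11112.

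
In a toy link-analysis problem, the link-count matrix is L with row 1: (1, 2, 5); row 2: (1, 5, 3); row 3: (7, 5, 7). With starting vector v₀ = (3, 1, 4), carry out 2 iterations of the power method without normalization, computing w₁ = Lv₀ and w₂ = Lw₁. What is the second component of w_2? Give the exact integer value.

w1 = Lv₀ = (25, 20, 54)
w2 = Lw1 = (335, 287, 653)
The requested component of w2 is 287.

287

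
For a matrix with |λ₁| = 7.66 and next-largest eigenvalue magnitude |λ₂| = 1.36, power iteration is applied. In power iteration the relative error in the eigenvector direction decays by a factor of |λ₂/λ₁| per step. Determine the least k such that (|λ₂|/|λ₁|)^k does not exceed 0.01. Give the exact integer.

3

|λ₂/λ₁| = 1.36/7.66 = 0.17755
Need k ≥ ln(0.01) / ln(0.17755) = -4.6052 / -1.7285 ≈ 2.664
Smallest integer k satisfying the bound: 3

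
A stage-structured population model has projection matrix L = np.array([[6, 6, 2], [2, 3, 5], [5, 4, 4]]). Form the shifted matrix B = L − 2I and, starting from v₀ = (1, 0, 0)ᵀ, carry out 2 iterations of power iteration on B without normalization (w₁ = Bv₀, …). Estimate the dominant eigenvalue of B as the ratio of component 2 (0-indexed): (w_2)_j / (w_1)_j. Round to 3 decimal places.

B = L − 2I has rows (4, 6, 2); (2, 1, 5); (5, 4, 2)
w1 = Bv₀ = (4·1 + 6·0 + 2·0; 2·1 + 1·0 + 5·0; 5·1 + 4·0 + 2·0) = (4, 2, 5)
w2 = Bw1 = (4·4 + 6·2 + 2·5; 2·4 + 1·2 + 5·5; 5·4 + 4·2 + 2·5) = (38, 35, 38)
Ratio: 38/5 = 7.600

7.600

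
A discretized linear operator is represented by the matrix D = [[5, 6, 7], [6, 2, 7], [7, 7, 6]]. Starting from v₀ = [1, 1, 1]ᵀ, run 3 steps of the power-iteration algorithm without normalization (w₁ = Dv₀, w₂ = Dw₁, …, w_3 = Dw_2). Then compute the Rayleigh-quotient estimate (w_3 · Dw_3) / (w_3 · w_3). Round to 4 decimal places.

λ ≈ 17.8680

w1 = Dv₀ = (5·1 + 6·1 + 7·1; 6·1 + 2·1 + 7·1; 7·1 + 7·1 + 6·1) = (18, 15, 20)
w2 = Dw1 = (5·18 + 6·15 + 7·20; 6·18 + 2·15 + 7·20; 7·18 + 7·15 + 6·20) = (320, 278, 351)
w3 = Dw2 = (5725, 4933, 6292)
Dw3 = (102267, 88260, 112358)
w3·Dw3 = 5725·102267 + 4933·88260 + 6292·112358 = 1727821691; w3·w3 = 5725·5725 + 4933·4933 + 6292·6292 = 96699378
λ ≈ 1727821691/96699378 = 17.8680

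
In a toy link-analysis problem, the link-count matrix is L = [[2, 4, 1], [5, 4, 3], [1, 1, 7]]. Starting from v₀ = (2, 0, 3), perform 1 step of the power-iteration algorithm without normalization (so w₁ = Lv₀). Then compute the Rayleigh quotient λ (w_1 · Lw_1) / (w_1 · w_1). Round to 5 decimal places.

w1 = Lv₀ = (2·2 + 4·0 + 1·3; 5·2 + 4·0 + 3·3; 1·2 + 1·0 + 7·3) = (7, 19, 23)
Lw1 = (113, 180, 187)
w1·Lw1 = 7·113 + 19·180 + 23·187 = 8512; w1·w1 = 7·7 + 19·19 + 23·23 = 939
λ ≈ 8512/939 = 9.06496

λ ≈ 9.06496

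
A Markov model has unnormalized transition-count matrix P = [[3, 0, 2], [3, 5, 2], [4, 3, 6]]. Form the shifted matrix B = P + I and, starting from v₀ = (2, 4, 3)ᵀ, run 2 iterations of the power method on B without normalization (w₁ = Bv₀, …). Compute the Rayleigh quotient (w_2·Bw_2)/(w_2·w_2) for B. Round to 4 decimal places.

B = P + I has rows (4, 0, 2); (3, 6, 2); (4, 3, 7)
w1 = Bv₀ = (4·2 + 0·4 + 2·3; 3·2 + 6·4 + 2·3; 4·2 + 3·4 + 7·3) = (14, 36, 41)
w2 = Bw1 = (4·14 + 0·36 + 2·41; 3·14 + 6·36 + 2·41; 4·14 + 3·36 + 7·41) = (138, 340, 451)
Bw2 = (1454, 3356, 4729)
w2·Bw2 = 3474471; w2·w2 = 338045; μ ≈ 3474471/338045 = 10.2781

10.2781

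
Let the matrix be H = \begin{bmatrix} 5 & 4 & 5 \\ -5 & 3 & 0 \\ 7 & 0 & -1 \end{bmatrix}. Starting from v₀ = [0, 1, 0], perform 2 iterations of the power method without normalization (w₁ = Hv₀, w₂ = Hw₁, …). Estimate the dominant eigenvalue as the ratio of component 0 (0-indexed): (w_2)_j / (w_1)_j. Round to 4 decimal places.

w1 = Hv₀ = (5·0 + 4·1 + 5·0; (-5)·0 + 3·1 + 0·0; 7·0 + 0·1 + (-1)·0) = (4, 3, 0)
w2 = Hw1 = (5·4 + 4·3 + 5·0; (-5)·4 + 3·3 + 0·0; 7·4 + 0·3 + (-1)·0) = (32, -11, 28)
Ratio at component: 32 / 4 = 8.0000

λ ≈ 8.0000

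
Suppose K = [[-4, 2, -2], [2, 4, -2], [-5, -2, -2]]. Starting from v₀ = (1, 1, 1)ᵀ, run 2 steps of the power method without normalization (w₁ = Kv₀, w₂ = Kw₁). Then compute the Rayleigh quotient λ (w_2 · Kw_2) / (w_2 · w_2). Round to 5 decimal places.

λ ≈ -4.10898

w1 = Kv₀ = ((-4)·1 + 2·1 + (-2)·1; 2·1 + 4·1 + (-2)·1; (-5)·1 + (-2)·1 + (-2)·1) = (-4, 4, -9)
w2 = Kw1 = ((-4)·(-4) + 2·4 + (-2)·(-9); 2·(-4) + 4·4 + (-2)·(-9); (-5)·(-4) + (-2)·4 + (-2)·(-9)) = (42, 26, 30)
Kw2 = (-176, 128, -322)
w2·Kw2 = 42·(-176) + 26·128 + 30·(-322) = -13724; w2·w2 = 42·42 + 26·26 + 30·30 = 3340
λ ≈ -13724/3340 = -4.10898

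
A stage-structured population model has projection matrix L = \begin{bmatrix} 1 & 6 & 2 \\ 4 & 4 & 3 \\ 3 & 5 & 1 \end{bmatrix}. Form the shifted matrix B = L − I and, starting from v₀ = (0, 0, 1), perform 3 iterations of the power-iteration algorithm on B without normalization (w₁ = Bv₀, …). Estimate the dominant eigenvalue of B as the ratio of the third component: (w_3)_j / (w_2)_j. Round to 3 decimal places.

6.619

B = L − I has rows (0, 6, 2); (4, 3, 3); (3, 5, 0)
w1 = Bv₀ = (0·0 + 6·0 + 2·1; 4·0 + 3·0 + 3·1; 3·0 + 5·0 + 0·1) = (2, 3, 0)
w2 = Bw1 = (0·2 + 6·3 + 2·0; 4·2 + 3·3 + 3·0; 3·2 + 5·3 + 0·0) = (18, 17, 21)
w3 = Bw2 = (144, 186, 139)
Ratio: 139/21 = 6.619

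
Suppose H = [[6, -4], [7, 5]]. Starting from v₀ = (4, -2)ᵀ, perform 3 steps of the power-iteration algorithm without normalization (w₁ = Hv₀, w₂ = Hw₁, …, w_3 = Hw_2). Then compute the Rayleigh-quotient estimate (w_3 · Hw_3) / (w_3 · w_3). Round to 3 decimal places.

w1 = Hv₀ = (6·4 + (-4)·(-2); 7·4 + 5·(-2)) = (32, 18)
w2 = Hw1 = (6·32 + (-4)·18; 7·32 + 5·18) = (120, 314)
w3 = Hw2 = (-536, 2410)
Hw3 = (-12856, 8298)
w3·Hw3 = (-536)·(-12856) + 2410·8298 = 26888996; w3·w3 = (-536)·(-536) + 2410·2410 = 6095396
λ ≈ 26888996/6095396 = 4.411

4.411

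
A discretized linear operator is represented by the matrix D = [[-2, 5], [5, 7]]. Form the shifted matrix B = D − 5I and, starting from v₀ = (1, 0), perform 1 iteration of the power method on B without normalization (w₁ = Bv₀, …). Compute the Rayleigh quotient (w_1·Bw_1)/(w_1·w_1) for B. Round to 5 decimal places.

B = D − 5I has rows (-7, 5); (5, 2)
w1 = Bv₀ = (-7, 5)
Bw1 = (74, -25)
w1·Bw1 = -643; w1·w1 = 74; μ ≈ -643/74 = -8.68919

-8.68919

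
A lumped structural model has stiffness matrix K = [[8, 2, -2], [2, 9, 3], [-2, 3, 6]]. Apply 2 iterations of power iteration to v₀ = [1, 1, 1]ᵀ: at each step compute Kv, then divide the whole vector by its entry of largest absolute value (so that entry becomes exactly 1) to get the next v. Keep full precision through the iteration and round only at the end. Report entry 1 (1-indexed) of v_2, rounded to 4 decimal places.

Kv0 = (8.00000, 14.00000, 7.00000); divide by 14.00000 → v1 = (0.57143, 1.00000, 0.50000)
Kv1 = (5.57143, 11.64286, 4.85714); divide by 11.64286 → v2 = (0.47853, 1.00000, 0.41718)
Requested entry of v2: 78/163 = 0.4785

0.4785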